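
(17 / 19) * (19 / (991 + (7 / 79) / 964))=1294652 / 75470603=0.02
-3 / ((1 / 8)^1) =-24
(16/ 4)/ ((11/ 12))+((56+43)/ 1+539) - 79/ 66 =3847/ 6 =641.17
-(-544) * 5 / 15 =544 / 3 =181.33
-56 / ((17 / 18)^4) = -5878656 / 83521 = -70.39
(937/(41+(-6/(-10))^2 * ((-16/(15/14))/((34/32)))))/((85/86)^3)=595984472/22071797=27.00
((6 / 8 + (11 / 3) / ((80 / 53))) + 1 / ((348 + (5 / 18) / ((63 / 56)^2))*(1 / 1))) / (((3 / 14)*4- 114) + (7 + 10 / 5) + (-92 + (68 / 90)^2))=-45800378505 / 2814947566064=-0.02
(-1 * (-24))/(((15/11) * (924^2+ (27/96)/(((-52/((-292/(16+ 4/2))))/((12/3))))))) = 18304/887927405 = 0.00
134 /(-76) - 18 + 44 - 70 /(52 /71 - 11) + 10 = 1137289 /27702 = 41.05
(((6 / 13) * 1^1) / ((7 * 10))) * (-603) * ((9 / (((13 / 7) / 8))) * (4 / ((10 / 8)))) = -2083968 / 4225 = -493.25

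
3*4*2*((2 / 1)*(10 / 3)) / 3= 160 / 3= 53.33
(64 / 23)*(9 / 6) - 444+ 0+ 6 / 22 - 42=-121833 / 253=-481.55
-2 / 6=-1 / 3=-0.33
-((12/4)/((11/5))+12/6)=-37/11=-3.36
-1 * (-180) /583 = 180 /583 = 0.31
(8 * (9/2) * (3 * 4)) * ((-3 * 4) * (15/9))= -8640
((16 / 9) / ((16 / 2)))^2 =4 / 81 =0.05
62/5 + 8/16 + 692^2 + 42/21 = 4788789/10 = 478878.90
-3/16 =-0.19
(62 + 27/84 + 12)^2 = 5523.67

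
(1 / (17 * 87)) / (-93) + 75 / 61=10315964 / 8390367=1.23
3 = 3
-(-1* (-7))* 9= -63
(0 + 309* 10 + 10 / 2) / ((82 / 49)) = 151655 / 82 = 1849.45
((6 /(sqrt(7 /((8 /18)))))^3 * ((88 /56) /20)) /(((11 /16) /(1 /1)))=256 * sqrt(7) /1715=0.39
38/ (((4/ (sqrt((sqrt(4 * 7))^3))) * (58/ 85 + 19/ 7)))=11305 * sqrt(2) * 7^(3/ 4)/ 2021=34.04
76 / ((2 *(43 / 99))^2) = 100.71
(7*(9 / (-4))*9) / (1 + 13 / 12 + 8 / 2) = -1701 / 73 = -23.30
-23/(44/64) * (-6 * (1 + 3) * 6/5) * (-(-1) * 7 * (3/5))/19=1112832/5225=212.98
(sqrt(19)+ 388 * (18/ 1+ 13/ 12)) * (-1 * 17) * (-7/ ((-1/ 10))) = -26433470/ 3- 1190 * sqrt(19) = -8816343.76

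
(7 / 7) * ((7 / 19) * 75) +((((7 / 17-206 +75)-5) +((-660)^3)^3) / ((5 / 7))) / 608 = -565551784328438476799717627 / 10336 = -54716697400197221052604.26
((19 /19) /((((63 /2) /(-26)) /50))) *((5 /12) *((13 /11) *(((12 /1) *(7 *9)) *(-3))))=507000 /11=46090.91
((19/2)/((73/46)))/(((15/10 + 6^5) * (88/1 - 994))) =-437/514388295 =-0.00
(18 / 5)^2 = 324 / 25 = 12.96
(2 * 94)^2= 35344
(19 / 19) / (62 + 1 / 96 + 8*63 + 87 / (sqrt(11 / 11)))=96 / 62689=0.00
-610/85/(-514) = 61/4369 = 0.01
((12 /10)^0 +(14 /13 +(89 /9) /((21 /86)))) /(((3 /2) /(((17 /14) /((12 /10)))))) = 8891425 /309582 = 28.72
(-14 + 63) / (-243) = -49 / 243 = -0.20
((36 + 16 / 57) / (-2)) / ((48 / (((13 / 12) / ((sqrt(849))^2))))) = -6721 / 13937184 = -0.00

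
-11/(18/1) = -11/18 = -0.61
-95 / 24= -3.96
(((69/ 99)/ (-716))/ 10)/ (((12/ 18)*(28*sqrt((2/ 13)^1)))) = -23*sqrt(26)/ 8821120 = -0.00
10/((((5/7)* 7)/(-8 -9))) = -34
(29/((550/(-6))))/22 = -87/6050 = -0.01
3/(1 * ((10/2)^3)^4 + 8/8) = 3/244140626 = 0.00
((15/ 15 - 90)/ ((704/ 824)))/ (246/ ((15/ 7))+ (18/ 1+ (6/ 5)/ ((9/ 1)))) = -137505/ 175472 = -0.78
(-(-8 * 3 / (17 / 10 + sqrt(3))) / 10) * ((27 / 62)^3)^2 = 0.00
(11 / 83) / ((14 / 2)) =11 / 581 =0.02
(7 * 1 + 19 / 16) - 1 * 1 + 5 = 195 / 16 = 12.19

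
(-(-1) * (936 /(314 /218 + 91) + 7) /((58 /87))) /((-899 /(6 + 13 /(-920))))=-712699419 /4166829040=-0.17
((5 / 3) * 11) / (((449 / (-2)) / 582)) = -21340 / 449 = -47.53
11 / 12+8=107 / 12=8.92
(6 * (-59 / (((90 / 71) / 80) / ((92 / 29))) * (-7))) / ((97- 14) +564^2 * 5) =43163456 / 138378981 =0.31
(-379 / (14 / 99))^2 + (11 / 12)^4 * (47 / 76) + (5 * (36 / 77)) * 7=6101281954672357 / 849429504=7182799.66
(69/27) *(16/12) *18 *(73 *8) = 107456/3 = 35818.67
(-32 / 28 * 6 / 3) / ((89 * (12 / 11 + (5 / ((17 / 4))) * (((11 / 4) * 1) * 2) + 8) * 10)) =-748 / 4532325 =-0.00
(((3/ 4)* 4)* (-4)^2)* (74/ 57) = 1184/ 19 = 62.32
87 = 87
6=6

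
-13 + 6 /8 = -49 /4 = -12.25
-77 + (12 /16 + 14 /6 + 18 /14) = -6101 /84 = -72.63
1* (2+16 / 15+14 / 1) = 17.07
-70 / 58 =-35 / 29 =-1.21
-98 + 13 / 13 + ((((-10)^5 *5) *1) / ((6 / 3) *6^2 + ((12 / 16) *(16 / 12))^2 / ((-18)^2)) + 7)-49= -165242731 / 23329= -7083.15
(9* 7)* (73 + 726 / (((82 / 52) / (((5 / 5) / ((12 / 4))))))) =584955 / 41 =14267.20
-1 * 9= -9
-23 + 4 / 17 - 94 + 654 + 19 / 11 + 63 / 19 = 542.28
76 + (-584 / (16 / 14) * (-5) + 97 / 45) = 118492 / 45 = 2633.16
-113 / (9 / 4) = -452 / 9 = -50.22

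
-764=-764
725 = 725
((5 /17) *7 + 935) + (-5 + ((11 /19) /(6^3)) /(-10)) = 650278613 /697680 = 932.06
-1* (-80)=80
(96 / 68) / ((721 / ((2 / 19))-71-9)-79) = 48 / 227477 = 0.00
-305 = -305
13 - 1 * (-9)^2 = -68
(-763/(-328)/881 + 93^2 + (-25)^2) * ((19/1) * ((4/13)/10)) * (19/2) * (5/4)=967440288195/15026336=64382.98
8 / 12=2 / 3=0.67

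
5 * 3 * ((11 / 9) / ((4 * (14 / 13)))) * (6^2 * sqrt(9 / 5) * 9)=11583 * sqrt(5) / 14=1850.03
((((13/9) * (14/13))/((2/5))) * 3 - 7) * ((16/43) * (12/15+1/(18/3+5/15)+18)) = 32.92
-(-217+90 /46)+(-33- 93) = 2048 /23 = 89.04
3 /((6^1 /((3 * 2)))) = 3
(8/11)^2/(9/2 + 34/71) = 9088/85547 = 0.11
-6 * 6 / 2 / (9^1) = -2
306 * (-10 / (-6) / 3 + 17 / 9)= 748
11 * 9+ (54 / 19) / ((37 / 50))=72297 / 703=102.84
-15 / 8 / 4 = -15 / 32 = -0.47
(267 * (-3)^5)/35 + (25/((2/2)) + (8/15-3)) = -192277/105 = -1831.21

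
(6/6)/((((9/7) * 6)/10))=35/27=1.30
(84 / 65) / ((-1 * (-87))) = 0.01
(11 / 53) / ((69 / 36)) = 132 / 1219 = 0.11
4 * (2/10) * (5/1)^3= 100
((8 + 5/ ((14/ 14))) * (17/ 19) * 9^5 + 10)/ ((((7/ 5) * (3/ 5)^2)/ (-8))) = -10902271.51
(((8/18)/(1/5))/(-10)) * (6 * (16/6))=-32/9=-3.56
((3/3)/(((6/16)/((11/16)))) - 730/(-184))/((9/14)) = 11207/1242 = 9.02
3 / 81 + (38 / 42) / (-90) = 0.03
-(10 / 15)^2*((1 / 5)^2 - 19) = 632 / 75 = 8.43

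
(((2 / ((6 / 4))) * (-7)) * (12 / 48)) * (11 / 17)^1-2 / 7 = -1.80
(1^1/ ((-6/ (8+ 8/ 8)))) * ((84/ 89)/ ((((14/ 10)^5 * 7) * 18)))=-3125/ 1495823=-0.00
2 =2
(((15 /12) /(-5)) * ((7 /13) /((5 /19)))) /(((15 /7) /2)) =-931 /1950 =-0.48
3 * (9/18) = 3/2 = 1.50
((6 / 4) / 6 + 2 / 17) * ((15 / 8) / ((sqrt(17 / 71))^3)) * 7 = 41.19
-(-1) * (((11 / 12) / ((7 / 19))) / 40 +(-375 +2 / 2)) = -1256431 / 3360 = -373.94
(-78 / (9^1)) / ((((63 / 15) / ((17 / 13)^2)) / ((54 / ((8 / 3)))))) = -71.46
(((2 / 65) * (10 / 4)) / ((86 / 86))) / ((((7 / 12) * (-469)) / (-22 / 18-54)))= 284 / 18291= 0.02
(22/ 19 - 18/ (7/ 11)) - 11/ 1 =-5071/ 133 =-38.13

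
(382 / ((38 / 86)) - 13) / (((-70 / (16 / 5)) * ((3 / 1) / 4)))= -172576 / 3325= -51.90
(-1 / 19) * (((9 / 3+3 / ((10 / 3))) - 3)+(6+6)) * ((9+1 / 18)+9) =-2795 / 228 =-12.26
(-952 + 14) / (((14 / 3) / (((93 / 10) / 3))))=-6231 / 10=-623.10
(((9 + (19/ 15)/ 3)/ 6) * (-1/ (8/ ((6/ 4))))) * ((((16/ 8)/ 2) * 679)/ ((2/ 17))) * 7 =-4282453/ 360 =-11895.70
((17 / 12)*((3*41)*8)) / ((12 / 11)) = 7667 / 6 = 1277.83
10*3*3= 90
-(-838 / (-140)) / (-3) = 419 / 210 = 2.00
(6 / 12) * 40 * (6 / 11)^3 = 4320 / 1331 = 3.25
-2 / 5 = -0.40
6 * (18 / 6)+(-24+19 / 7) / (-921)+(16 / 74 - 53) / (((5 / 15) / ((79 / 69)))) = -895806344 / 5486397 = -163.28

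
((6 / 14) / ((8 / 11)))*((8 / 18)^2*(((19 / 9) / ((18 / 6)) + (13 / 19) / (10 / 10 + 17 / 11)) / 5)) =153659 / 6786990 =0.02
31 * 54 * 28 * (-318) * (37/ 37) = -14905296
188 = 188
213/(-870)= -71/290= -0.24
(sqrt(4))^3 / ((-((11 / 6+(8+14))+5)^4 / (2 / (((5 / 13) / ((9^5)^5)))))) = -193522324746117318649618482432 / 4478725205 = -43209242784100954604.03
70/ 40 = 1.75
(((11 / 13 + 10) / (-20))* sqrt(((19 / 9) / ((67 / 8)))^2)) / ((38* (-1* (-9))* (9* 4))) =-0.00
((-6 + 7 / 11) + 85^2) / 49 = 147.34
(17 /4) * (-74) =-629 /2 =-314.50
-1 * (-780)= 780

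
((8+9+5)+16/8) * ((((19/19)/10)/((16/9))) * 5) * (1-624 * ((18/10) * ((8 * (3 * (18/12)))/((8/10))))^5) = -58745343588021/4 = -14686335897005.25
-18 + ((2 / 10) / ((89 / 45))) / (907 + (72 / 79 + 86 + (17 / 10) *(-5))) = -249421968 / 13856855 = -18.00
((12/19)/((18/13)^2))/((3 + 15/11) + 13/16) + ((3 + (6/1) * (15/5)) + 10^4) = 4683273947/467343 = 10021.06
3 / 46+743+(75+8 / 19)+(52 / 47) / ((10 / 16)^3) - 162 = 3394162251 / 5134750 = 661.02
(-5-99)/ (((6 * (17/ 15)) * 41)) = -260/ 697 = -0.37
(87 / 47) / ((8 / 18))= 783 / 188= 4.16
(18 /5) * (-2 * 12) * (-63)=27216 /5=5443.20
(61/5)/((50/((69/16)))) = 4209/4000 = 1.05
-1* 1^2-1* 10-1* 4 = -15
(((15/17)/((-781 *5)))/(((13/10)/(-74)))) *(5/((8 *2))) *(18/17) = 0.00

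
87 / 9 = 9.67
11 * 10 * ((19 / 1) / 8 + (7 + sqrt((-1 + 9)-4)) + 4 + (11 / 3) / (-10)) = 19811 / 12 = 1650.92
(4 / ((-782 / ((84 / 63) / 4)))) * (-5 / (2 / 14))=70 / 1173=0.06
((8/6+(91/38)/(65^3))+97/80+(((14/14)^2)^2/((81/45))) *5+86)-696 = -34949085421/57798000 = -604.68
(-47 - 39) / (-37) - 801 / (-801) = 123 / 37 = 3.32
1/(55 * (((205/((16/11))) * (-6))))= -8/372075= -0.00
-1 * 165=-165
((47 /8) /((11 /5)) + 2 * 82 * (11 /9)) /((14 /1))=22981 /1584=14.51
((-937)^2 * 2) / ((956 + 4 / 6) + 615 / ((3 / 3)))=5267814 / 4715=1117.25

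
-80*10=-800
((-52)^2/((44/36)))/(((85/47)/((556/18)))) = 35330464/935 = 37786.59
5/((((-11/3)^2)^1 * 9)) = 5/121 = 0.04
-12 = -12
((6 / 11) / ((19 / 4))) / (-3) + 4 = 828 / 209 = 3.96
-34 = -34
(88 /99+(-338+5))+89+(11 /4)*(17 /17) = -8653 /36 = -240.36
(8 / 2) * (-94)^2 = 35344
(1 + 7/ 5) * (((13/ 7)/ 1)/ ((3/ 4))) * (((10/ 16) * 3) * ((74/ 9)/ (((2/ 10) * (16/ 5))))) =12025/ 84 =143.15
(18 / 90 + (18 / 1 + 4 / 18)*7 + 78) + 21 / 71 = 658334 / 3195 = 206.05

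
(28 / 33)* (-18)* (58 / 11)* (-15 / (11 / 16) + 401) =-40642224 / 1331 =-30535.10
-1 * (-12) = 12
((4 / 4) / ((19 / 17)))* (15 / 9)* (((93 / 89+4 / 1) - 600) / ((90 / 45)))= -4500835 / 10146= -443.61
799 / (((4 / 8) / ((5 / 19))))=7990 / 19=420.53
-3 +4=1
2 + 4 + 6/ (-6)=5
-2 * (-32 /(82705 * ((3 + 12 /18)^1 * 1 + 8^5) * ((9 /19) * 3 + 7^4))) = 0.00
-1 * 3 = -3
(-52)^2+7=2711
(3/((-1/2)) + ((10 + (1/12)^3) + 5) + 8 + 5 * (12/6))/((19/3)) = 46657/10944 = 4.26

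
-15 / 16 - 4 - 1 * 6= -175 / 16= -10.94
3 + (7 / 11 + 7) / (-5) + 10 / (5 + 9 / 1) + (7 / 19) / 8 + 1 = 189199 / 58520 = 3.23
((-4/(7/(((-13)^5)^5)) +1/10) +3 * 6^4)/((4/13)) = 3669333207730744666335988178531/280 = 13104761456181230951199960000.00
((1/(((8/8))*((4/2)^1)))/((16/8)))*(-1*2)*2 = -1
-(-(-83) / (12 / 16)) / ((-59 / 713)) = 236716 / 177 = 1337.38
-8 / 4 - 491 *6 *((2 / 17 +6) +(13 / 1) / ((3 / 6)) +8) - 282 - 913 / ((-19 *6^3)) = -8265440479 / 69768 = -118470.37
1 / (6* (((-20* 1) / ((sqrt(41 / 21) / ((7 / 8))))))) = -sqrt(861) / 2205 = -0.01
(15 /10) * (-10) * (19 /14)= -285 /14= -20.36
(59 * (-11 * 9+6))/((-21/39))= 10190.14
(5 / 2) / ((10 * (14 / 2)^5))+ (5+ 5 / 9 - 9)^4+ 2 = 62968642165 / 441082908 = 142.76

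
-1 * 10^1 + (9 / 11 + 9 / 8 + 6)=-181 / 88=-2.06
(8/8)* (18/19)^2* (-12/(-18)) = 216/361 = 0.60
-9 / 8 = -1.12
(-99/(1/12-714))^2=1411344/73393489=0.02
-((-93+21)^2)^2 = -26873856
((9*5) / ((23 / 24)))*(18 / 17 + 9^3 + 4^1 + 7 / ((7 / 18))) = 13807800 / 391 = 35314.07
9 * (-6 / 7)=-54 / 7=-7.71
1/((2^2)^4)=1/256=0.00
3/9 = 1/3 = 0.33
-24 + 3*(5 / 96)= -23.84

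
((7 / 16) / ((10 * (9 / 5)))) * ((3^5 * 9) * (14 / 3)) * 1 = 3969 / 16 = 248.06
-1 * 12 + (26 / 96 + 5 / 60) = -559 / 48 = -11.65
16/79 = 0.20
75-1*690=-615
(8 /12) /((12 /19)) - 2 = -17 /18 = -0.94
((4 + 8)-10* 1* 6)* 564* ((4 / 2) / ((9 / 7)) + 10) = -312832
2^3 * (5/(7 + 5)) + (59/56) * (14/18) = 299/72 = 4.15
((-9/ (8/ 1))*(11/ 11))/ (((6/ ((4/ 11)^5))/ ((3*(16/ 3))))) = -3072/ 161051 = -0.02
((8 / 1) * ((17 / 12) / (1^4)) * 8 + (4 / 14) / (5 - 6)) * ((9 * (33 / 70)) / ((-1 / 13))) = -4985.16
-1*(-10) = 10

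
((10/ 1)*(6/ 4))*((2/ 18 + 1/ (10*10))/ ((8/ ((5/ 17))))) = 109/ 1632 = 0.07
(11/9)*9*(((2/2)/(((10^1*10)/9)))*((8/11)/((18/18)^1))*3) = 54/25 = 2.16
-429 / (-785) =0.55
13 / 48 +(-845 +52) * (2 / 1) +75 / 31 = -2355965 / 1488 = -1583.31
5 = 5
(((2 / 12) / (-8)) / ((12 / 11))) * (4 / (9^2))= -11 / 11664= -0.00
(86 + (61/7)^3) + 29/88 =22580099/30184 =748.08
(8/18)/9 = 4/81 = 0.05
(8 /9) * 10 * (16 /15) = 256 /27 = 9.48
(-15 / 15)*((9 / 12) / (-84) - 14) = 1569 / 112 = 14.01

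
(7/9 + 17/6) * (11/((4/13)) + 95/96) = 229255/1728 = 132.67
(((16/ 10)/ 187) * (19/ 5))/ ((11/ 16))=2432/ 51425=0.05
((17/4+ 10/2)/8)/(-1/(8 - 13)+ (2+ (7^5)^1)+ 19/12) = 555/8069176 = 0.00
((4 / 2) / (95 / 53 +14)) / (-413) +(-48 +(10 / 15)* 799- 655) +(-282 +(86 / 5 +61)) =-646654454 / 1728405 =-374.13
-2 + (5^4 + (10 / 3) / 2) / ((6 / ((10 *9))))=9398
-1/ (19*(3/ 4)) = -4/ 57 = -0.07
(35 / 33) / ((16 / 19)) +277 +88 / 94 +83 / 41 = 286129007 / 1017456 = 281.22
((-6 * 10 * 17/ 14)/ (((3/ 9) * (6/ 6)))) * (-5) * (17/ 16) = 65025/ 56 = 1161.16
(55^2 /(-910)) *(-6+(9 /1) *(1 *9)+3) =-1815 /7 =-259.29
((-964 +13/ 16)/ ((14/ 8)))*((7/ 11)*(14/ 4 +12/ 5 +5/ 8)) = -365661/ 160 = -2285.38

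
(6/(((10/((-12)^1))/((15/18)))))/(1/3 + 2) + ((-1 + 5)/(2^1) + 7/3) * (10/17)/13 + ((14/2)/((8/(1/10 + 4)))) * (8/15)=-2749/5950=-0.46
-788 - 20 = -808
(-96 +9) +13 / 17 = -1466 / 17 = -86.24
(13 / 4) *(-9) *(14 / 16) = -819 / 32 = -25.59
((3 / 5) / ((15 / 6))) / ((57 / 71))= 142 / 475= 0.30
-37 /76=-0.49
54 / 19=2.84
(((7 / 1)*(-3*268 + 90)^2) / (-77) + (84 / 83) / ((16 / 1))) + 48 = -169076745 / 3652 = -46297.03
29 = 29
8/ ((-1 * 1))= -8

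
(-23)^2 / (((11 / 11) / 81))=42849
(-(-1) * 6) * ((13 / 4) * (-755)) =-29445 / 2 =-14722.50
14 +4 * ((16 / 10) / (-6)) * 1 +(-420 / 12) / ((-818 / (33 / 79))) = 12553993 / 969330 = 12.95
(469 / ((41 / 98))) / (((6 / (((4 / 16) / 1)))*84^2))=469 / 70848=0.01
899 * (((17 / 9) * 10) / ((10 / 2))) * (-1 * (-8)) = 244528 / 9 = 27169.78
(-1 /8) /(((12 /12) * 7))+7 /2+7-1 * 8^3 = -28085 /56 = -501.52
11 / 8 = 1.38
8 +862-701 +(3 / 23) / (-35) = 136042 / 805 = 169.00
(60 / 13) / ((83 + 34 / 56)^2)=47040 / 71243653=0.00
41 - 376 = -335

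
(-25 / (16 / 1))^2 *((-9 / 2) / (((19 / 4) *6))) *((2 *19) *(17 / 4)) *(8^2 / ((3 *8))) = -10625 / 64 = -166.02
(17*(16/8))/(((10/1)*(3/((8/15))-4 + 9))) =8/25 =0.32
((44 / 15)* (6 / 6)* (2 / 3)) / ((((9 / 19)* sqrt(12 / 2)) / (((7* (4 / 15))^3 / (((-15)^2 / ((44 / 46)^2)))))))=8882306048* sqrt(6) / 488076890625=0.04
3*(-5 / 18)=-5 / 6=-0.83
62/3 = 20.67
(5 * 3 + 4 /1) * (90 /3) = 570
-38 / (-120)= 19 / 60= 0.32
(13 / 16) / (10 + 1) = 0.07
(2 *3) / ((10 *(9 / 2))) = 2 / 15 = 0.13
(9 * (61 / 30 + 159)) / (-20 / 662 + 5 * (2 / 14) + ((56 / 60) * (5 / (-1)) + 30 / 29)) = -2921484447 / 5942770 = -491.60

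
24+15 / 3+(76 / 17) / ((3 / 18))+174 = 3907 / 17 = 229.82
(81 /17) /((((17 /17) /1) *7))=81 /119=0.68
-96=-96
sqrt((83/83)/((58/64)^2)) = 32/29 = 1.10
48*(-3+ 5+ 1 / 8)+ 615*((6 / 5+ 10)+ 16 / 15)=7646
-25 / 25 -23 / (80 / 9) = -287 / 80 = -3.59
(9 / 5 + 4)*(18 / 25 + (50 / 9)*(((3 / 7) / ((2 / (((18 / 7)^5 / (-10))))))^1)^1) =-73.45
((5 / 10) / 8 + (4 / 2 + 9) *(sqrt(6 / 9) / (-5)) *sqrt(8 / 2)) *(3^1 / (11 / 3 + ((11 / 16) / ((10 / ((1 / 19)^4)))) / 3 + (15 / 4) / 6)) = 11728890 / 268461271 - 275237952 *sqrt(6) / 268461271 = -2.47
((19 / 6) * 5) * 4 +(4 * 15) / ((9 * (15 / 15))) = 70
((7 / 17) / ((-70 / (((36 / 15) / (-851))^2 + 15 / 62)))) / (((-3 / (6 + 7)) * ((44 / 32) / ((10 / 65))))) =362112404 / 524774149625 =0.00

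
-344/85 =-4.05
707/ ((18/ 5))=3535/ 18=196.39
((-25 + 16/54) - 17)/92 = -563/1242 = -0.45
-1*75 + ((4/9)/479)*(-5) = -323345/4311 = -75.00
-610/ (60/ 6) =-61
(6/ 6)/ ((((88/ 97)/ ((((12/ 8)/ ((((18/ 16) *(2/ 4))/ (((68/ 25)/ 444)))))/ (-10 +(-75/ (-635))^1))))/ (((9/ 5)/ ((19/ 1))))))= -209423/ 1213114375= -0.00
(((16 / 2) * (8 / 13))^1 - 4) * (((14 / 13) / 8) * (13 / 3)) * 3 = 21 / 13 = 1.62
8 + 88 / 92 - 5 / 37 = 7507 / 851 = 8.82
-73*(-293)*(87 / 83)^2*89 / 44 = 14408507349 / 303116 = 47534.63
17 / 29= 0.59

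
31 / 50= 0.62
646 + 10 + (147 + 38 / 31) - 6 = 798.23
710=710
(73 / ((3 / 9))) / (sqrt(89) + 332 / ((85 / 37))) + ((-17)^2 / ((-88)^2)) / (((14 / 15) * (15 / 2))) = 1130816873149 / 740449893568 - 1582275 * sqrt(89) / 150253631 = 1.43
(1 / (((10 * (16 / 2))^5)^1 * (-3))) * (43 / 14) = -43 / 137625600000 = -0.00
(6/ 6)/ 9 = 1/ 9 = 0.11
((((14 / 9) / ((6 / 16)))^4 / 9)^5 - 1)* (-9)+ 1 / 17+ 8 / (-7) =-11479088519000228703475982465896654333444082 / 33097278343799527839617007371579559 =-346828775.46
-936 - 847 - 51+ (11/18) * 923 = -22859/18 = -1269.94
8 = 8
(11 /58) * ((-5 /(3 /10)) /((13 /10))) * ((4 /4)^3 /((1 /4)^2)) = -44000 /1131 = -38.90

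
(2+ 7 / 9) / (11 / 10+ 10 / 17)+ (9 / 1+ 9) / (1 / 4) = 190226 / 2583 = 73.65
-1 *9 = -9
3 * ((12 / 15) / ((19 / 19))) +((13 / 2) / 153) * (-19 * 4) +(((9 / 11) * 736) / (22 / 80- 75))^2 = 53020536065606 / 826986910365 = 64.11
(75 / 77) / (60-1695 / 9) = -45 / 5929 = -0.01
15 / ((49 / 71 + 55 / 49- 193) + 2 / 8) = -13916 / 177139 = -0.08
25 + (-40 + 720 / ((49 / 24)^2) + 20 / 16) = 1526825 / 9604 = 158.98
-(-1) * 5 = 5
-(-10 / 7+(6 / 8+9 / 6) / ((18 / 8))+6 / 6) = -4 / 7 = -0.57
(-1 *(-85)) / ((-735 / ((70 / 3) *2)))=-340 / 63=-5.40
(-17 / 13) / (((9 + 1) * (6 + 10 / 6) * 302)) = -51 / 902980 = -0.00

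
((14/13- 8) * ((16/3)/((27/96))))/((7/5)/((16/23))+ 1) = -409600/9399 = -43.58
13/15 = 0.87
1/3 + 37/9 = 40/9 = 4.44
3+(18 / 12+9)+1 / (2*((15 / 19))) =212 / 15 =14.13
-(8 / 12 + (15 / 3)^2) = -77 / 3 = -25.67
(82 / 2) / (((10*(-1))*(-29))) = 41 / 290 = 0.14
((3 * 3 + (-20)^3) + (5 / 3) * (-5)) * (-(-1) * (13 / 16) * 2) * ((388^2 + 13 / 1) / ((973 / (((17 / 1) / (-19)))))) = 399243890903 / 221844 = 1799660.53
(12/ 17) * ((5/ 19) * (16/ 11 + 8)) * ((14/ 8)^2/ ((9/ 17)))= 6370/ 627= 10.16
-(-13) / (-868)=-13 / 868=-0.01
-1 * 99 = -99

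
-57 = -57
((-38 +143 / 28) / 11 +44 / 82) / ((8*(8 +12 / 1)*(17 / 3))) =-18591 / 6869632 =-0.00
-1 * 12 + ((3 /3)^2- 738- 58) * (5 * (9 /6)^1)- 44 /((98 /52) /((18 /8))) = -590649 /98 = -6027.03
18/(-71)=-18/71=-0.25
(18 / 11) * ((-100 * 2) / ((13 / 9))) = -32400 / 143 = -226.57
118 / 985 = 0.12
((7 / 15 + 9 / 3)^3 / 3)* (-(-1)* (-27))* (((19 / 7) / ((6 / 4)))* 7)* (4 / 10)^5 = -170979328 / 3515625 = -48.63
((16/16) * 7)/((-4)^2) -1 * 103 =-1641/16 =-102.56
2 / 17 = 0.12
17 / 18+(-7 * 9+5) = -1027 / 18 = -57.06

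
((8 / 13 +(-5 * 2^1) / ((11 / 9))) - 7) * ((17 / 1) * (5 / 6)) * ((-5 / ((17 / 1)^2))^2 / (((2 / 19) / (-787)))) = 3893387375 / 8430708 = 461.81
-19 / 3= -6.33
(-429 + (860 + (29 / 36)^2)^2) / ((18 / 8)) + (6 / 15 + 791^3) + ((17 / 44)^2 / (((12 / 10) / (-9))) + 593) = 1132312983407798567 / 2286377280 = 495243279.98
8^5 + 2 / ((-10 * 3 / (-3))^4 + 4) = 32768.00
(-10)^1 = -10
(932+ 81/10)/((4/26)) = 122213/20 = 6110.65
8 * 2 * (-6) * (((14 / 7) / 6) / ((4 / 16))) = -128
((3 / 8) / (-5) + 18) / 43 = 717 / 1720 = 0.42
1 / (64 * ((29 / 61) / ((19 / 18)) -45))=-1159 / 3304512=-0.00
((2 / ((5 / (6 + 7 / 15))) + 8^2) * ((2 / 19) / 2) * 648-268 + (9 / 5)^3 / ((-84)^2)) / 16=125.18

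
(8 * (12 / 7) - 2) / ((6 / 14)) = 82 / 3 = 27.33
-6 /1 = -6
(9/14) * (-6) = -27/7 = -3.86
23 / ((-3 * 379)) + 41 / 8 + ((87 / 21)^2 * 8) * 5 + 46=328767041 / 445704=737.64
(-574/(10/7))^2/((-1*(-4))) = 4036081/100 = 40360.81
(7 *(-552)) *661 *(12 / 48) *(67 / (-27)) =14260414 / 9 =1584490.44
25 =25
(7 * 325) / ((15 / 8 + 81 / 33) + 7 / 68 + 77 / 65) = 221221000 / 546207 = 405.01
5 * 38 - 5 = 185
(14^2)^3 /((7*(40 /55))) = 1479016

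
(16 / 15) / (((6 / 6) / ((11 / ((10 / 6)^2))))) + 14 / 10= 703 / 125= 5.62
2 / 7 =0.29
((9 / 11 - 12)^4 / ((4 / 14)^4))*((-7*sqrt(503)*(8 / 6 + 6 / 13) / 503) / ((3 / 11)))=-14960158015005*sqrt(503) / 69627272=-4818820.99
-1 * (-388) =388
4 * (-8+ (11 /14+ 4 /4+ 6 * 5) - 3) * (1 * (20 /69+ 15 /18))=15035 /161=93.39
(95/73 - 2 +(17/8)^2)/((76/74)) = 659821/177536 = 3.72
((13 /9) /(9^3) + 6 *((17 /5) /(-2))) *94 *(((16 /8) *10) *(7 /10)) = -440262536 /32805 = -13420.59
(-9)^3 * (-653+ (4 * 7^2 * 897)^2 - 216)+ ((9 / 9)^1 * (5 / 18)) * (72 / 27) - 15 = -608398744363810 / 27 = -22533286828289.26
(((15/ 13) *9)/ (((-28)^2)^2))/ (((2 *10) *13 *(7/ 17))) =459/ 2908552192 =0.00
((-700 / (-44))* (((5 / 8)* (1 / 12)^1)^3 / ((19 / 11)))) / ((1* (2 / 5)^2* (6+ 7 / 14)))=546875 / 437059584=0.00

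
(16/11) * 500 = 8000/11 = 727.27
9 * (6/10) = 5.40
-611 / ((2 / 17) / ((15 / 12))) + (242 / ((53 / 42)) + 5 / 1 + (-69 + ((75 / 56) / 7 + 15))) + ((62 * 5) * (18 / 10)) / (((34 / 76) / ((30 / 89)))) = -46589042327 / 7858522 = -5928.47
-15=-15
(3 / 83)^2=9 / 6889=0.00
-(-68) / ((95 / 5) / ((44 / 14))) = 1496 / 133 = 11.25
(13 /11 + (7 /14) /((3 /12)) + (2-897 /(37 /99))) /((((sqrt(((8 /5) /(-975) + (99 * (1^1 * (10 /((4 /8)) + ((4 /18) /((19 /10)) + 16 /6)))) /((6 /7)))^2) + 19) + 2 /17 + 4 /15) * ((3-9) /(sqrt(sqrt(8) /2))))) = 1982977750 * 2^(1 /4) /13169636403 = 0.18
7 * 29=203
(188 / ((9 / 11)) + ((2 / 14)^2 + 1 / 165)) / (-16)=-2786951 / 194040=-14.36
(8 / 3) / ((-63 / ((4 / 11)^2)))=-128 / 22869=-0.01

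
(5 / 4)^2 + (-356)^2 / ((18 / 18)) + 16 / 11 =22306067 / 176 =126739.02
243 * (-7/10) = -1701/10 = -170.10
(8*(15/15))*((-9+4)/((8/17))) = -85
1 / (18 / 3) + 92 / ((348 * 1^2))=25 / 58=0.43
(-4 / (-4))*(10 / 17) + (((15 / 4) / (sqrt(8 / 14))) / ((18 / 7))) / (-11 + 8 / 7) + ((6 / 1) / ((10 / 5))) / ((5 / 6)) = 356 / 85 - 245*sqrt(7) / 3312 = 3.99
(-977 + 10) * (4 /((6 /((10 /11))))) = -586.06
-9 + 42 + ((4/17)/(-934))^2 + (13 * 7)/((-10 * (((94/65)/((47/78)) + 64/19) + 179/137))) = 368111703488681/11607311154802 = 31.71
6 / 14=3 / 7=0.43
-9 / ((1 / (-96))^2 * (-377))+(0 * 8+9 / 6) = 167019 / 754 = 221.51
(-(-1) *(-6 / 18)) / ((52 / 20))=-5 / 39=-0.13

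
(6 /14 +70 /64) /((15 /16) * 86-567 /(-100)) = 775 /43932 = 0.02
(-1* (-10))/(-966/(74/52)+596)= -185/1532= -0.12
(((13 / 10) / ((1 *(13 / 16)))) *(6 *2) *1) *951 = 91296 / 5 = 18259.20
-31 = -31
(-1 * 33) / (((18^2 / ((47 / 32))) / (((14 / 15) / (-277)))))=0.00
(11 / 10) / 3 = 11 / 30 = 0.37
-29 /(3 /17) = -493 /3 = -164.33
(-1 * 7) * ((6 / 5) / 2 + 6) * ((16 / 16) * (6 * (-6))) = 8316 / 5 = 1663.20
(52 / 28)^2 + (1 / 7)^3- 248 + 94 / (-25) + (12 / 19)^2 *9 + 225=-61038787 / 3095575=-19.72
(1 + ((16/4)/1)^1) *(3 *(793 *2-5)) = 23715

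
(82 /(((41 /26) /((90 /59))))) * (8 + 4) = 56160 /59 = 951.86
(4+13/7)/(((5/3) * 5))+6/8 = 1017/700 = 1.45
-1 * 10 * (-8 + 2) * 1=60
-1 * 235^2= -55225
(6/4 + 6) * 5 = 75/2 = 37.50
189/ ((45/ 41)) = 861/ 5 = 172.20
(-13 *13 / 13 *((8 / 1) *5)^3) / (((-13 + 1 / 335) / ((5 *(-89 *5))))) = -310076000000 / 2177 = -142432705.56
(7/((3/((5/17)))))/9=35/459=0.08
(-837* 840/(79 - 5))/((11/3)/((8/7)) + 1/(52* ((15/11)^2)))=-8226036000/2786729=-2951.86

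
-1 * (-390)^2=-152100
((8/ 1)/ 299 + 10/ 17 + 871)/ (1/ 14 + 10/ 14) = 1109.33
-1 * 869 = -869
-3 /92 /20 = -3 /1840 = -0.00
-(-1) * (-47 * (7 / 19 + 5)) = -4794 / 19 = -252.32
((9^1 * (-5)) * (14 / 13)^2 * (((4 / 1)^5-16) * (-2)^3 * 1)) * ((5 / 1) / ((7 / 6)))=304819200 / 169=1803663.91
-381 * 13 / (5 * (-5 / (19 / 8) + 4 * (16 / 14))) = -658749 / 1640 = -401.68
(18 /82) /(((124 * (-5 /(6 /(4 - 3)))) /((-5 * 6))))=81 /1271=0.06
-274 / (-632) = 137 / 316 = 0.43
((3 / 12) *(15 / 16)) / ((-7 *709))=-15 / 317632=-0.00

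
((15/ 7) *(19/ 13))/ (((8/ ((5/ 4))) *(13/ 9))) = 12825/ 37856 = 0.34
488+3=491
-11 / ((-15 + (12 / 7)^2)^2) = -26411 / 349281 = -0.08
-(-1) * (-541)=-541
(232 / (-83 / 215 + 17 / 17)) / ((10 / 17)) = 21199 / 33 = 642.39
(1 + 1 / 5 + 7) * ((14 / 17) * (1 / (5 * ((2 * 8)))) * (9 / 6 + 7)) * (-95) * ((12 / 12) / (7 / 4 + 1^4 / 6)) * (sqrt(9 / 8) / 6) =-16359 * sqrt(2) / 3680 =-6.29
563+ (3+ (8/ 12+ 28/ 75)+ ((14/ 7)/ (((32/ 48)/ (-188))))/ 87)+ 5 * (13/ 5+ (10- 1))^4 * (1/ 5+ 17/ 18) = 16992627676/ 163125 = 104169.37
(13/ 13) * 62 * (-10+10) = 0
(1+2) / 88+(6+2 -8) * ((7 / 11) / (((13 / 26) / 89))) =3 / 88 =0.03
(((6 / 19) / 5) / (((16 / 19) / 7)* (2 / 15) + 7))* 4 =0.04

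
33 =33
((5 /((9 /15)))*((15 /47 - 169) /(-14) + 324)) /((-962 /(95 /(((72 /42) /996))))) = -10897070000 /67821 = -160673.98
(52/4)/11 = 13/11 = 1.18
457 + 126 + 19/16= 9347/16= 584.19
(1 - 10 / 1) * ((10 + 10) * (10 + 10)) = -3600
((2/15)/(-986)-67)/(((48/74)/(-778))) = 3565621069/44370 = 80361.08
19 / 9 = 2.11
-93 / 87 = -31 / 29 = -1.07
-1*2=-2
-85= -85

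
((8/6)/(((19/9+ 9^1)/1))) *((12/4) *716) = 6444/25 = 257.76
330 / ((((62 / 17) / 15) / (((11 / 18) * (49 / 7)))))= 359975 / 62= 5806.05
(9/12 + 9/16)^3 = 9261/4096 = 2.26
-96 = -96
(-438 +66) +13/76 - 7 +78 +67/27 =-612209/2052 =-298.35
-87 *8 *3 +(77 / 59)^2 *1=-7262399 / 3481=-2086.30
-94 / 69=-1.36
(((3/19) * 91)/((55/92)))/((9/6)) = 16744/1045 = 16.02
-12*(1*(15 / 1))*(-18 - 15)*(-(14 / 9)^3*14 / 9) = -8451520 / 243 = -34779.92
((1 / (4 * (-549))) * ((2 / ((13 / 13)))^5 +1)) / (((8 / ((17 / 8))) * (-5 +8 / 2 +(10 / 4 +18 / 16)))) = -0.00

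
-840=-840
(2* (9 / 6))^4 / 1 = 81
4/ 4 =1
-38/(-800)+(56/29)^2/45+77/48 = 2625733/1513800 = 1.73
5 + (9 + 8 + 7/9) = 22.78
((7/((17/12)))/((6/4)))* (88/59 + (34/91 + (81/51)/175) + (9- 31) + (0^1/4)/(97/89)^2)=-367387928/5541575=-66.30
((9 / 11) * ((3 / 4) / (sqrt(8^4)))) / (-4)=-27 / 11264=-0.00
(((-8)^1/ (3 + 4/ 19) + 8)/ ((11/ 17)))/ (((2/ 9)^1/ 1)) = 25704/ 671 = 38.31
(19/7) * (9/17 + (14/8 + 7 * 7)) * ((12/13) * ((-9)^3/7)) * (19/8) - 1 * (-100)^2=-3619330909/86632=-41778.22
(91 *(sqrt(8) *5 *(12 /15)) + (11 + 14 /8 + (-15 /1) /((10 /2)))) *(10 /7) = 195 /14 + 1040 *sqrt(2) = 1484.71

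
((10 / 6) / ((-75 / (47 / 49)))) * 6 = -94 / 735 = -0.13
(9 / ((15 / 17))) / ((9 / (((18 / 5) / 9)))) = 34 / 75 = 0.45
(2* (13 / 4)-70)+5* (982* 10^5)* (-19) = -18658000127 / 2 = -9329000063.50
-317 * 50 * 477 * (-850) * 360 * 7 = 16194483900000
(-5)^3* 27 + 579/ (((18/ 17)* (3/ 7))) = -37783/ 18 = -2099.06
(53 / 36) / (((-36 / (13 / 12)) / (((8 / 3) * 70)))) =-24115 / 2916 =-8.27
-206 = -206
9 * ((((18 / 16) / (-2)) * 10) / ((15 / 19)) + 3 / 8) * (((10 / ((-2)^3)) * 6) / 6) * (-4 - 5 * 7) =-2961.56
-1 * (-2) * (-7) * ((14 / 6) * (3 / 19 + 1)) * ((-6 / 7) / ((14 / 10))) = 440 / 19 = 23.16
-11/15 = -0.73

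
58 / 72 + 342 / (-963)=1735 / 3852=0.45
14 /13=1.08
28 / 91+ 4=56 / 13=4.31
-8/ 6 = -4/ 3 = -1.33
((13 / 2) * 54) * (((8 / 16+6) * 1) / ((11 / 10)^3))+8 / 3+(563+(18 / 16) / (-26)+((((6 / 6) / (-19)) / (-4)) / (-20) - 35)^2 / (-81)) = 2264.62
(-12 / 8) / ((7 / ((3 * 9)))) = -81 / 14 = -5.79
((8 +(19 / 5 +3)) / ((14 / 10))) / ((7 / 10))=740 / 49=15.10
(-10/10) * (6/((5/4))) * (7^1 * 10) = -336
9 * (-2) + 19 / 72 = -1277 / 72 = -17.74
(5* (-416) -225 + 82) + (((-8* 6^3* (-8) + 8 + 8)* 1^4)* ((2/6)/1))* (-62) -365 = -865844/3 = -288614.67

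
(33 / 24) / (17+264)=11 / 2248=0.00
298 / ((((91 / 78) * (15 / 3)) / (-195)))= -69732 / 7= -9961.71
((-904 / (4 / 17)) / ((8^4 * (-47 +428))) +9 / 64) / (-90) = -107807 / 70225920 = -0.00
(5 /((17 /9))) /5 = 9 /17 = 0.53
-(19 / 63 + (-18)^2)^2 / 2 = -417425761 / 7938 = -52585.76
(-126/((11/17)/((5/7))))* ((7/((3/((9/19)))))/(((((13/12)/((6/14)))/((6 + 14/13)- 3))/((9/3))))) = -26273160/35321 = -743.84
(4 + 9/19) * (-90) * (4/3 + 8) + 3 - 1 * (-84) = -69747/19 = -3670.89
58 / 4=29 / 2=14.50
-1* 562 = -562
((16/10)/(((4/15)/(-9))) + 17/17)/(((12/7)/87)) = -10759/4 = -2689.75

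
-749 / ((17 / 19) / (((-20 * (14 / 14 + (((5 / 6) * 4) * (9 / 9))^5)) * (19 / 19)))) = 28531162660 / 4131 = 6906599.53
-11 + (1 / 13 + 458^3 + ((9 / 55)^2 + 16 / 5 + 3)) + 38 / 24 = 45336333803791 / 471900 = 96071908.89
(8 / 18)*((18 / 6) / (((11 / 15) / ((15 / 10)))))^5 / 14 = 4982259375 / 18037712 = 276.21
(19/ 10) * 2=19/ 5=3.80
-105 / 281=-0.37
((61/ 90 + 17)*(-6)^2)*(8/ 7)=25456/ 35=727.31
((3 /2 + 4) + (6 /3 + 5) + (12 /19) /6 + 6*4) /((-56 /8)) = -5.23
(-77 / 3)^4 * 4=1735952.64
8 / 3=2.67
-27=-27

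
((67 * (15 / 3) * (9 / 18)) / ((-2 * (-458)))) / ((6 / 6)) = 335 / 1832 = 0.18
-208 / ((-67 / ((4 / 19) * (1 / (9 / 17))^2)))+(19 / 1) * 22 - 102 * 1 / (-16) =351992219 / 824904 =426.71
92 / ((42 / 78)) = 1196 / 7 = 170.86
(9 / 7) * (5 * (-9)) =-405 / 7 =-57.86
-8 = -8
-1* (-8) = 8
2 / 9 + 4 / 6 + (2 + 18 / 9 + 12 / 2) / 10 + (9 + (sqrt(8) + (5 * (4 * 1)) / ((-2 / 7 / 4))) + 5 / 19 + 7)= -259.02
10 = 10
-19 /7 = -2.71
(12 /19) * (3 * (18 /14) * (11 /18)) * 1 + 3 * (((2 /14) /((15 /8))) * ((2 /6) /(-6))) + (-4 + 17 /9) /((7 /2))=5224 /5985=0.87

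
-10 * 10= -100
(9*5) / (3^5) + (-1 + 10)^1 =248 / 27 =9.19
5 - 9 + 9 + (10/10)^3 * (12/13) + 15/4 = 503/52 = 9.67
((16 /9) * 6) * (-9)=-96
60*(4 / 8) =30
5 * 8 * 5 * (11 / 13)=2200 / 13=169.23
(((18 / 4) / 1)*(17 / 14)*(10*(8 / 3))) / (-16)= -255 / 28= -9.11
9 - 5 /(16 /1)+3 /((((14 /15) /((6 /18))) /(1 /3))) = 1013 /112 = 9.04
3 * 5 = 15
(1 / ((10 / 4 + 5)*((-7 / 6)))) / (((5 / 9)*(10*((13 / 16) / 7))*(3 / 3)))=-288 / 1625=-0.18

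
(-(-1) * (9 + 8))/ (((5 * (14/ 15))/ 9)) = 459/ 14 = 32.79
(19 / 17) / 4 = 19 / 68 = 0.28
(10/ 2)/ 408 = 5/ 408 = 0.01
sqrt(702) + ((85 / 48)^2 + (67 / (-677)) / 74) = 29.63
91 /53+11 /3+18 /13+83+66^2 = 9189403 /2067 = 4445.77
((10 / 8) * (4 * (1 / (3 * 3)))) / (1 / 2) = 10 / 9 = 1.11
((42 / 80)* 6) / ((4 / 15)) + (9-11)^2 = 15.81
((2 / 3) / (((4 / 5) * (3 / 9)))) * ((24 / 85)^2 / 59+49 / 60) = 2.05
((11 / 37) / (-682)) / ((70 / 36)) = -9 / 40145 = -0.00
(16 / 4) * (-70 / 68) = -70 / 17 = -4.12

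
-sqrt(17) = -4.12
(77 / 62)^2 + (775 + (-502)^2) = 971688405 / 3844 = 252780.54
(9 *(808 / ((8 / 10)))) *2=18180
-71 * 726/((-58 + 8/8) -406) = 51546/463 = 111.33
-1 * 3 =-3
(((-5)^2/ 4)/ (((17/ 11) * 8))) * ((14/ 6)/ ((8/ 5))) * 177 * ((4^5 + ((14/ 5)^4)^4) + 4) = 2473788657561280377087/ 1328125000000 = 1862617342.16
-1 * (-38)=38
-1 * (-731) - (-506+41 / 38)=46965 / 38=1235.92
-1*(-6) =6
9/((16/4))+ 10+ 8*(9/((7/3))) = 1207/28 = 43.11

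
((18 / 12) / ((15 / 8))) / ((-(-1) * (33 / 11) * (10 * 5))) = 2 / 375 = 0.01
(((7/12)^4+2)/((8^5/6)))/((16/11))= 0.00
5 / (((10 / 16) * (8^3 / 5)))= 5 / 64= 0.08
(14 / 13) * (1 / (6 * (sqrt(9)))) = 7 / 117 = 0.06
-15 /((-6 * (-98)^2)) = 5 /19208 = 0.00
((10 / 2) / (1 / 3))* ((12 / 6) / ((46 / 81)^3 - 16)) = -1594323 / 840572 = -1.90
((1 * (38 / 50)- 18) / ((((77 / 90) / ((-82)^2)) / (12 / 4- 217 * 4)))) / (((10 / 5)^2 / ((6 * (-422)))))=-5712514207128 / 77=-74188496196.47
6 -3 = 3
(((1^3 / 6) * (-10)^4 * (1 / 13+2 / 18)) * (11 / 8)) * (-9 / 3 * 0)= 0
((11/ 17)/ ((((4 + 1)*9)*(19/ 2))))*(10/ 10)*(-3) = -22/ 4845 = -0.00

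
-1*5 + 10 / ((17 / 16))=75 / 17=4.41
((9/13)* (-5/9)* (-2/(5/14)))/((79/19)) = 532/1027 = 0.52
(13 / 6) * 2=13 / 3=4.33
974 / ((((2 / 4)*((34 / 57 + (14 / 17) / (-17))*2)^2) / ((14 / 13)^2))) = 6475457213127 / 3443577124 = 1880.44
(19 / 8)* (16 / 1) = 38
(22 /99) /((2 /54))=6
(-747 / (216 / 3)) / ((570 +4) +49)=-83 / 4984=-0.02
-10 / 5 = -2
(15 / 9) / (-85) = -1 / 51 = -0.02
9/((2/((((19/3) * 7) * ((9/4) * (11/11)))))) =3591/8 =448.88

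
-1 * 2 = -2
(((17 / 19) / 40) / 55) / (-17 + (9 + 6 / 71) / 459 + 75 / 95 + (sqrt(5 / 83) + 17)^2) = 71649517769372871 / 48027420584128559087800 - 53781027486057*sqrt(415) / 24013710292064279543900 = 0.00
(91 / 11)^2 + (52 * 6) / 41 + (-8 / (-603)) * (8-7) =227535307 / 2991483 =76.06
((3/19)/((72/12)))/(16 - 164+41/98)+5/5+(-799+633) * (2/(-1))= 91507352/274797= 333.00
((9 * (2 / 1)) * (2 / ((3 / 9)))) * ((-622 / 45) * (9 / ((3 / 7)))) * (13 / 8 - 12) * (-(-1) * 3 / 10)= 4878657 / 50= 97573.14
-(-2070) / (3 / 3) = 2070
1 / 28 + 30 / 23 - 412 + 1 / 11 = -2908471 / 7084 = -410.57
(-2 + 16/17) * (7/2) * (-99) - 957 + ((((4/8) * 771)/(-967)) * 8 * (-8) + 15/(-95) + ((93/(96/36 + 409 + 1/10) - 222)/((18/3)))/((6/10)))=-7250209038803/11575045119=-626.37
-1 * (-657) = 657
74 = 74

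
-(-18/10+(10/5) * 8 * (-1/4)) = 29/5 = 5.80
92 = 92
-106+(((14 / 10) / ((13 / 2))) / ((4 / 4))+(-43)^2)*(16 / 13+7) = 12771723 / 845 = 15114.47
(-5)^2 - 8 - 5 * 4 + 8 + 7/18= 97/18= 5.39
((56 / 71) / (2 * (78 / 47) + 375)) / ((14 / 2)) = 376 / 1262451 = 0.00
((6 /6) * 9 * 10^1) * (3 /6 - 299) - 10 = -26875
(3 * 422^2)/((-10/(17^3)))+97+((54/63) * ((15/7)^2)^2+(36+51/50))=-220573265875453/840350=-262477855.51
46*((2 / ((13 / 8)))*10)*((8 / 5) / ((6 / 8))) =47104 / 39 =1207.79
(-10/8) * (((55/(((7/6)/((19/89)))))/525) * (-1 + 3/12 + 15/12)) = -209/17444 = -0.01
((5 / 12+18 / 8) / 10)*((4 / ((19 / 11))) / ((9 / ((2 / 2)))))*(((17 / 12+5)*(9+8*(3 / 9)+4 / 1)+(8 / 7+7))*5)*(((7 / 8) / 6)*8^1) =602470 / 13851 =43.50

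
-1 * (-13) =13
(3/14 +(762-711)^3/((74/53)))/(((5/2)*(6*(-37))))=-171.18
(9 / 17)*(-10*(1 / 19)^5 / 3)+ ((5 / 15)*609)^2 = 1734638582717 / 42093683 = 41209.00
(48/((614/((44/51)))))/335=352/1748365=0.00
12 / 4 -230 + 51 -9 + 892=707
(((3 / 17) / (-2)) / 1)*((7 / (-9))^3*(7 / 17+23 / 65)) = 16121 / 507195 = 0.03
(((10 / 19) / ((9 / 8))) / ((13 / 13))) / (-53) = -80 / 9063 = -0.01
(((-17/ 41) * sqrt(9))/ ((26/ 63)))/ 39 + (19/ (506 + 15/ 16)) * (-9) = -46602369/ 112402238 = -0.41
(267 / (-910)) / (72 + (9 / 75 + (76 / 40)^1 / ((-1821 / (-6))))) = -810345 / 199201912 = -0.00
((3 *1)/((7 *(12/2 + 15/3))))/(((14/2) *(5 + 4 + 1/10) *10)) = 3/49049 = 0.00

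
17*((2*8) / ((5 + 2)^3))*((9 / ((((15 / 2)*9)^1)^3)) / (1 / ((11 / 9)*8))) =191488 / 843908625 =0.00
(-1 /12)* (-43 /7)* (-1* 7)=-43 /12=-3.58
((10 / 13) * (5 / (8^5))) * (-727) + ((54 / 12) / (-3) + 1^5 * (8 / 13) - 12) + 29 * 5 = 28121345 / 212992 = 132.03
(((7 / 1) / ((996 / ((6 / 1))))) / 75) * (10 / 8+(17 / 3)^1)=7 / 1800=0.00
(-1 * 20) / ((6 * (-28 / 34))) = 85 / 21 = 4.05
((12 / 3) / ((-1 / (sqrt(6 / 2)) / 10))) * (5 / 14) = -100 * sqrt(3) / 7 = -24.74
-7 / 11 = -0.64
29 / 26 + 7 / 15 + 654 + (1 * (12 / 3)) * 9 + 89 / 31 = 8395937 / 12090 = 694.45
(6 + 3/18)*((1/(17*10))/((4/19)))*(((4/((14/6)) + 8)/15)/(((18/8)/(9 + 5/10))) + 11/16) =36372517/61689600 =0.59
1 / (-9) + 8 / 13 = 59 / 117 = 0.50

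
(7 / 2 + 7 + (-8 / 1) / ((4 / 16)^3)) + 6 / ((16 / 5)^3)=-1026697 / 2048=-501.32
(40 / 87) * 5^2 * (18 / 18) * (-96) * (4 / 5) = -882.76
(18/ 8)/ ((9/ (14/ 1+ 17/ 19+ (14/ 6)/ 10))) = 8623/ 2280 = 3.78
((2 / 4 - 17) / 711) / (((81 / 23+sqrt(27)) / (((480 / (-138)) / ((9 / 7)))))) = 0.01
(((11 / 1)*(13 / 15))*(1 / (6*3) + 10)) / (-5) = -25883 / 1350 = -19.17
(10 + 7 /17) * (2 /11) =354 /187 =1.89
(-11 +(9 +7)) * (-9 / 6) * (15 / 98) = -225 / 196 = -1.15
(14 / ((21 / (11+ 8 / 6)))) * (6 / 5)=148 / 15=9.87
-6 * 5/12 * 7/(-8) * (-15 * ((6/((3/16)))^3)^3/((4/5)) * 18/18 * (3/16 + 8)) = -11815455031296000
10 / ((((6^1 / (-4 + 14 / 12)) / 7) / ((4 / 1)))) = -1190 / 9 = -132.22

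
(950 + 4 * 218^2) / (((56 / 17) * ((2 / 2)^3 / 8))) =3247782 / 7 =463968.86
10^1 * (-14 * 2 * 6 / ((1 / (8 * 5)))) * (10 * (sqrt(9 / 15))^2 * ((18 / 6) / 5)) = -241920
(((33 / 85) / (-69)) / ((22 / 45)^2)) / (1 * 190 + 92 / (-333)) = -134865 / 1086914312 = -0.00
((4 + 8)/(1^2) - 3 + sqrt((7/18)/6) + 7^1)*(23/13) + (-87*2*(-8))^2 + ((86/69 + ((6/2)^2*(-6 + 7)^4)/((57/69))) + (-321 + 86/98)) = 23*sqrt(21)/234 + 1617923212631/835107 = 1937384.78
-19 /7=-2.71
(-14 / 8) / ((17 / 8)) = -0.82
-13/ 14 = -0.93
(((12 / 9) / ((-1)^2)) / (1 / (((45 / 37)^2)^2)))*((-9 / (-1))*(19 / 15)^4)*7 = 886704084 / 1874161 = 473.12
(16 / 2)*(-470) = -3760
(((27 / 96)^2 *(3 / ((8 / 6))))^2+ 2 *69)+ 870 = 16911965169 / 16777216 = 1008.03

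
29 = 29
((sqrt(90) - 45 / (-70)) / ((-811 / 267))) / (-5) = 2403 / 56770 +801*sqrt(10) / 4055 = 0.67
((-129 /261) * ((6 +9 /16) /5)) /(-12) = 301 /5568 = 0.05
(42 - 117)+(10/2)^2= -50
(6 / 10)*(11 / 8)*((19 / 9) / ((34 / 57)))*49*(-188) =-9145213 / 340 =-26897.69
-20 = -20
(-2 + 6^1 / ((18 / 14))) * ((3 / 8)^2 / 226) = 3 / 1808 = 0.00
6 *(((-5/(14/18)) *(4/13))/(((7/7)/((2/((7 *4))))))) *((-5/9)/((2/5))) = 750/637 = 1.18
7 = 7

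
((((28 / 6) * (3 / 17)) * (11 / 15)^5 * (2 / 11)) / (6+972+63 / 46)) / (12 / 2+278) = 4714402 / 41292197971875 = 0.00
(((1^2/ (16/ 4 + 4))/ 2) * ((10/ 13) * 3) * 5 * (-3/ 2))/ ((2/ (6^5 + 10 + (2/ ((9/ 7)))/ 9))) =-1970875/ 468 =-4211.27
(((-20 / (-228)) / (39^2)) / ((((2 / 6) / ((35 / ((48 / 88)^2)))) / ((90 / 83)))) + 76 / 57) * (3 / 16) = 0.25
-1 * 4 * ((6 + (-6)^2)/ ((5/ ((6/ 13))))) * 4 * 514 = -2072448/ 65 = -31883.82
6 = 6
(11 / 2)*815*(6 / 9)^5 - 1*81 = 123757 / 243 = 509.29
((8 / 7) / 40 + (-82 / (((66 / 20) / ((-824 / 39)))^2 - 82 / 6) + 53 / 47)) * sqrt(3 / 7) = 32761461193686 * sqrt(21) / 31998256156895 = 4.69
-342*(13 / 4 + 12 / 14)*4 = -39330 / 7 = -5618.57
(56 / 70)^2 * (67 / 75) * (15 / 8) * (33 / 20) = 2211 / 1250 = 1.77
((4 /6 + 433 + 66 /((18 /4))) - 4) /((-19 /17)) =-397.56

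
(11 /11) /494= 1 /494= 0.00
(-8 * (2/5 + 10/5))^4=135895.45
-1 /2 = -0.50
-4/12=-1/3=-0.33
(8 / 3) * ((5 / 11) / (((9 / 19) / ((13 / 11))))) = 9880 / 3267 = 3.02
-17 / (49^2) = -17 / 2401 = -0.01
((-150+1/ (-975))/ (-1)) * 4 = 600.00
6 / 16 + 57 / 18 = 85 / 24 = 3.54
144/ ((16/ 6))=54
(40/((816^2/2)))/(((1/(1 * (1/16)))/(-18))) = -5/36992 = -0.00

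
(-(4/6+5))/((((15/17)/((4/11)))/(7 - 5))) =-2312/495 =-4.67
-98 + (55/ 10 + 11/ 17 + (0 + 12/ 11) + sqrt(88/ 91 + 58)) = -33945/ 374 + sqrt(488306)/ 91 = -83.08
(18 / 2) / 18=1 / 2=0.50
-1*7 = -7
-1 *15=-15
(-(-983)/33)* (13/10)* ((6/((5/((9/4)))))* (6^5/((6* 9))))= 4140396/275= 15055.99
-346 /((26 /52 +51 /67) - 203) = 46364 /27033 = 1.72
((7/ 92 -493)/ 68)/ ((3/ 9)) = -136047/ 6256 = -21.75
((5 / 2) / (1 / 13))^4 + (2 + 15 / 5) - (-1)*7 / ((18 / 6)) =53552227 / 48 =1115671.40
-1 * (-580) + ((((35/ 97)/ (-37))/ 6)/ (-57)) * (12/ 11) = 1305175810/ 2250303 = 580.00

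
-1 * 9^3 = -729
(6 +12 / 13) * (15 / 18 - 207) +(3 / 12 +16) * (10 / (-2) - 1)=-39645 / 26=-1524.81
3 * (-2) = -6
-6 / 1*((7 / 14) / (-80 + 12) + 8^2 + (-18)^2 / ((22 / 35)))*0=0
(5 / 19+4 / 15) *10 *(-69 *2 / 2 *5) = -34730 / 19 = -1827.89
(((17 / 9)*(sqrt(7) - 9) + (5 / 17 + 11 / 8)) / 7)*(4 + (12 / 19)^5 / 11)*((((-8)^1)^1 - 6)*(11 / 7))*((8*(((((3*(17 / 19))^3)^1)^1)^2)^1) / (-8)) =-58915512231176161485 / 815431812287533 + 7258868333518746888*sqrt(7) / 815431812287533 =-48698.56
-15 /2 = -7.50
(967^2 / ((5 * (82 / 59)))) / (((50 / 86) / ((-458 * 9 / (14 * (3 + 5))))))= -4889353154373 / 574000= -8518036.85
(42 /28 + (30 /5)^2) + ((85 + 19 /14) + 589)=4990 /7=712.86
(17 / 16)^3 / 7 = 0.17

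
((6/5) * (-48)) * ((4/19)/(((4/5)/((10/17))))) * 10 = -28800/323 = -89.16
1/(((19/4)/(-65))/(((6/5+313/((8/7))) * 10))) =-715195/19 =-37641.84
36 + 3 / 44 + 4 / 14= 11197 / 308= 36.35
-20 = -20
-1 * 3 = -3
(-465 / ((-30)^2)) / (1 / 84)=-217 / 5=-43.40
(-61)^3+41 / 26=-5901465 / 26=-226979.42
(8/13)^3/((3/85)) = 43520/6591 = 6.60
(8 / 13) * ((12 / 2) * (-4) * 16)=-3072 / 13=-236.31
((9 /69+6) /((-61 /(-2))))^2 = 79524 /1968409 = 0.04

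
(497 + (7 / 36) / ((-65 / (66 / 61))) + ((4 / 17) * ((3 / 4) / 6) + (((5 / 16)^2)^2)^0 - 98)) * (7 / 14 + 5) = 889804223 / 404430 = 2200.14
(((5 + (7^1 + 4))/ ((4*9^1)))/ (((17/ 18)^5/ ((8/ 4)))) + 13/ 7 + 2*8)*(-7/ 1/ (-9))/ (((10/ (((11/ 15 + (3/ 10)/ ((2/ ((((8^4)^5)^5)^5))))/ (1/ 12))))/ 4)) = 119475167593387847728270136962887502714285819401111577567406569143668772751823194080053975904734407843275861700649212259303763683499348980453255744517869377532546124058287188268895007503262302317233331055424244913307870264560837968504829578160612445425324288772439413607175237593472362711860378789201651182054555007736645933122079305380455482906608765844353733582542067980594150145614665215051495423017382717972015038914117870344151592811659188965796271670014072/ 319467825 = 373981848073081687422732300000000000000000000000000000000000000000000000000000000000000000000000000000000000000000000000000000000000000000000000000000000000000000000000000000000000000000000000000000000000000000000000000000000000000000000000000000000000000000000000000000000000000000000000000000000000000000000000000000000000000000000000000000000000000000000000000000000000000000000000000000000000000000000000000000000000000000000000000000000000000000000.00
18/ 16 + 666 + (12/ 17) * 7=91401/ 136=672.07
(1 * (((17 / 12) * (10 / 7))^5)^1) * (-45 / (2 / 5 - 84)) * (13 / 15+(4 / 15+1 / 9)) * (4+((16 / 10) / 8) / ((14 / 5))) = 22185265625 / 239600592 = 92.59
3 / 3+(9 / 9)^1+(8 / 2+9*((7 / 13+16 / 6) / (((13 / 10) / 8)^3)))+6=192342732 / 28561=6734.45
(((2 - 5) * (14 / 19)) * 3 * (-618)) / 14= 5562 / 19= 292.74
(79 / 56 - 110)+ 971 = 48295 / 56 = 862.41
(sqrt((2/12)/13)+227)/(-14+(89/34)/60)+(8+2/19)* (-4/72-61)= -2488488113/4868541-340* sqrt(78)/370123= -511.14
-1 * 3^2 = -9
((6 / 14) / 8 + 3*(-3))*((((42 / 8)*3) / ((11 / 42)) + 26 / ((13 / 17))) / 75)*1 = -345857 / 30800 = -11.23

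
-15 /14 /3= -5 /14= -0.36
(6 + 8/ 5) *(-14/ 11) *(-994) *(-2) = -19229.38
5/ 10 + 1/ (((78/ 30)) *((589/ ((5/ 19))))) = 145533/ 290966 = 0.50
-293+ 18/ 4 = -577/ 2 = -288.50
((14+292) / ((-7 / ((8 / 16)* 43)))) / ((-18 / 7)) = 365.50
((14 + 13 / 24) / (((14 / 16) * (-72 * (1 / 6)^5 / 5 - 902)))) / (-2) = 31410 / 3409567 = 0.01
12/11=1.09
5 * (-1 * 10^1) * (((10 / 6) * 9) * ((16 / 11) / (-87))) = 4000 / 319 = 12.54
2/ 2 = 1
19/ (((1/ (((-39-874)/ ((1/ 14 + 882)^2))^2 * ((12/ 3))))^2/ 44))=13716195154949621796847616/ 540821969036053688134057647031201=0.00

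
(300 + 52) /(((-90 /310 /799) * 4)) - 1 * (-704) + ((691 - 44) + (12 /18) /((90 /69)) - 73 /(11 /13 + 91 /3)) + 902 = -4376407249 /18240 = -239934.61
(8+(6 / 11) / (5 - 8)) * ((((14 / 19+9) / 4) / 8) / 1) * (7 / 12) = 55685 / 40128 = 1.39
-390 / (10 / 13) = -507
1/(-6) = -1/6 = -0.17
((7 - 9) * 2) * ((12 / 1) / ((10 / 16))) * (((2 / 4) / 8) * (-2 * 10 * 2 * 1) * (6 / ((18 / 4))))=256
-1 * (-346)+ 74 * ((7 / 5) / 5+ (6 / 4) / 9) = 28429 / 75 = 379.05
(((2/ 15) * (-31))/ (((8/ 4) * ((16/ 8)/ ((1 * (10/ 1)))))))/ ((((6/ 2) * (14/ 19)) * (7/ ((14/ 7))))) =-589/ 441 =-1.34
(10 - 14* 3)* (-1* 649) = 20768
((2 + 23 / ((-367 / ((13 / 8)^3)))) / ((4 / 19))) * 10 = 30901315 / 375808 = 82.23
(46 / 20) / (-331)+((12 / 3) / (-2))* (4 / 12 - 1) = 1.33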